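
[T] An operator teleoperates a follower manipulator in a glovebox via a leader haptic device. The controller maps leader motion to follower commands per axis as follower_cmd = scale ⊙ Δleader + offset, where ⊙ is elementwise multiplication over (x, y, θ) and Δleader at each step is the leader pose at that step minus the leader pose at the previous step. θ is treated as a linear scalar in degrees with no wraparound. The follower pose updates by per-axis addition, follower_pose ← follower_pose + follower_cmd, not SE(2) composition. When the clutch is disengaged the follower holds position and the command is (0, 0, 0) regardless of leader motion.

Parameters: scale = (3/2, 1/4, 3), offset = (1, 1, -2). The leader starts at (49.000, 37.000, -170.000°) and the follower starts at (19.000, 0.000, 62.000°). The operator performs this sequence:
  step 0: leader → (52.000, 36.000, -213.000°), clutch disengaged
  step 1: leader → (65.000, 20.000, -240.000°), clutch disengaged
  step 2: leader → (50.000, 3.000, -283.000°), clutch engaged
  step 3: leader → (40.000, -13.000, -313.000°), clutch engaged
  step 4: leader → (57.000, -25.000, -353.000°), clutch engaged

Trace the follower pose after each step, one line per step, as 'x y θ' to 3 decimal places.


step 0: Δleader=(3.000, -1.000, -43.000°), disengaged; cmd=(0,0,0) → follower holds at (19.000, 0.000, 62.000°)
step 1: Δleader=(13.000, -16.000, -27.000°), disengaged; cmd=(0,0,0) → follower holds at (19.000, 0.000, 62.000°)
step 2: Δleader=(-15.000, -17.000, -43.000°), engaged; cmd=(-21.500, -3.250, -131.000°) → follower=(-2.500, -3.250, -69.000°)
step 3: Δleader=(-10.000, -16.000, -30.000°), engaged; cmd=(-14.000, -3.000, -92.000°) → follower=(-16.500, -6.250, -161.000°)
step 4: Δleader=(17.000, -12.000, -40.000°), engaged; cmd=(26.500, -2.000, -122.000°) → follower=(10.000, -8.250, -283.000°)

19.000 0.000 62.000
19.000 0.000 62.000
-2.500 -3.250 -69.000
-16.500 -6.250 -161.000
10.000 -8.250 -283.000


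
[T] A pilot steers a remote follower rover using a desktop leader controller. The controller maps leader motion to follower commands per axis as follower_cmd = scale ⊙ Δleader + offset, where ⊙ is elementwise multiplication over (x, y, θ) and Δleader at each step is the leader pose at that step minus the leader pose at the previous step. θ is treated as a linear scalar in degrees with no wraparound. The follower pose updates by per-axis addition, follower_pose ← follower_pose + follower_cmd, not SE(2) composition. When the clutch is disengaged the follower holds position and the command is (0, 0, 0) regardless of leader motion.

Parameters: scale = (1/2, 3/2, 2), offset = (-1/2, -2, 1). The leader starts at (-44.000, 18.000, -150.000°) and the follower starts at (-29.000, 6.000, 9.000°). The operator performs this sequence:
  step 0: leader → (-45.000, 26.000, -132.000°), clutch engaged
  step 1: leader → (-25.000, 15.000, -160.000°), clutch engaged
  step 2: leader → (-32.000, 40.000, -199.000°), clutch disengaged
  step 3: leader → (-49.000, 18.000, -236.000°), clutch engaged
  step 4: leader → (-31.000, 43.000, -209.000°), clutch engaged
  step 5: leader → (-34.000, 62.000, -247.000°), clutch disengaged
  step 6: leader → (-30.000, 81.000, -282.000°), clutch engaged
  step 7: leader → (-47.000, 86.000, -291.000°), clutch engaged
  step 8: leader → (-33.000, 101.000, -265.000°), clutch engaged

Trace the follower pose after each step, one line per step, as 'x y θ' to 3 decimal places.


step 0: Δleader=(-1.000, 8.000, 18.000°), engaged; cmd=(-1.000, 10.000, 37.000°) → follower=(-30.000, 16.000, 46.000°)
step 1: Δleader=(20.000, -11.000, -28.000°), engaged; cmd=(9.500, -18.500, -55.000°) → follower=(-20.500, -2.500, -9.000°)
step 2: Δleader=(-7.000, 25.000, -39.000°), disengaged; cmd=(0,0,0) → follower holds at (-20.500, -2.500, -9.000°)
step 3: Δleader=(-17.000, -22.000, -37.000°), engaged; cmd=(-9.000, -35.000, -73.000°) → follower=(-29.500, -37.500, -82.000°)
step 4: Δleader=(18.000, 25.000, 27.000°), engaged; cmd=(8.500, 35.500, 55.000°) → follower=(-21.000, -2.000, -27.000°)
step 5: Δleader=(-3.000, 19.000, -38.000°), disengaged; cmd=(0,0,0) → follower holds at (-21.000, -2.000, -27.000°)
step 6: Δleader=(4.000, 19.000, -35.000°), engaged; cmd=(1.500, 26.500, -69.000°) → follower=(-19.500, 24.500, -96.000°)
step 7: Δleader=(-17.000, 5.000, -9.000°), engaged; cmd=(-9.000, 5.500, -17.000°) → follower=(-28.500, 30.000, -113.000°)
step 8: Δleader=(14.000, 15.000, 26.000°), engaged; cmd=(6.500, 20.500, 53.000°) → follower=(-22.000, 50.500, -60.000°)

-30.000 16.000 46.000
-20.500 -2.500 -9.000
-20.500 -2.500 -9.000
-29.500 -37.500 -82.000
-21.000 -2.000 -27.000
-21.000 -2.000 -27.000
-19.500 24.500 -96.000
-28.500 30.000 -113.000
-22.000 50.500 -60.000


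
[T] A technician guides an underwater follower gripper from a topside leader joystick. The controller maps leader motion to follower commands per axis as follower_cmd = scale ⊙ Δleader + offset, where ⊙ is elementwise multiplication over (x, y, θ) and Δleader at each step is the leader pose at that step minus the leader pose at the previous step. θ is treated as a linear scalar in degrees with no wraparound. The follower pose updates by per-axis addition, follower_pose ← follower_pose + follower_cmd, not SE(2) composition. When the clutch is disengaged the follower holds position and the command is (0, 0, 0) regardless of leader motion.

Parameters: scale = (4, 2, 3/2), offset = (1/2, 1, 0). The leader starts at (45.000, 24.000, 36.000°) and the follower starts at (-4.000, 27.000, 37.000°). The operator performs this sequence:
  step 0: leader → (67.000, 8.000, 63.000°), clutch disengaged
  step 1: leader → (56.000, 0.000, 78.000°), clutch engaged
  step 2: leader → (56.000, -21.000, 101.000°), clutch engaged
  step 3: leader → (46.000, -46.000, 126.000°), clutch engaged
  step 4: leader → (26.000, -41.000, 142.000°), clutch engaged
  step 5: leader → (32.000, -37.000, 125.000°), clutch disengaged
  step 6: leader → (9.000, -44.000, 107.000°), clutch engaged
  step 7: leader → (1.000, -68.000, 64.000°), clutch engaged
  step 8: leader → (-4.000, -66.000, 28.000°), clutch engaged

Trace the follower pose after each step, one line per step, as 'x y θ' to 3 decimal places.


step 0: Δleader=(22.000, -16.000, 27.000°), disengaged; cmd=(0,0,0) → follower holds at (-4.000, 27.000, 37.000°)
step 1: Δleader=(-11.000, -8.000, 15.000°), engaged; cmd=(-43.500, -15.000, 22.500°) → follower=(-47.500, 12.000, 59.500°)
step 2: Δleader=(0.000, -21.000, 23.000°), engaged; cmd=(0.500, -41.000, 34.500°) → follower=(-47.000, -29.000, 94.000°)
step 3: Δleader=(-10.000, -25.000, 25.000°), engaged; cmd=(-39.500, -49.000, 37.500°) → follower=(-86.500, -78.000, 131.500°)
step 4: Δleader=(-20.000, 5.000, 16.000°), engaged; cmd=(-79.500, 11.000, 24.000°) → follower=(-166.000, -67.000, 155.500°)
step 5: Δleader=(6.000, 4.000, -17.000°), disengaged; cmd=(0,0,0) → follower holds at (-166.000, -67.000, 155.500°)
step 6: Δleader=(-23.000, -7.000, -18.000°), engaged; cmd=(-91.500, -13.000, -27.000°) → follower=(-257.500, -80.000, 128.500°)
step 7: Δleader=(-8.000, -24.000, -43.000°), engaged; cmd=(-31.500, -47.000, -64.500°) → follower=(-289.000, -127.000, 64.000°)
step 8: Δleader=(-5.000, 2.000, -36.000°), engaged; cmd=(-19.500, 5.000, -54.000°) → follower=(-308.500, -122.000, 10.000°)

-4.000 27.000 37.000
-47.500 12.000 59.500
-47.000 -29.000 94.000
-86.500 -78.000 131.500
-166.000 -67.000 155.500
-166.000 -67.000 155.500
-257.500 -80.000 128.500
-289.000 -127.000 64.000
-308.500 -122.000 10.000


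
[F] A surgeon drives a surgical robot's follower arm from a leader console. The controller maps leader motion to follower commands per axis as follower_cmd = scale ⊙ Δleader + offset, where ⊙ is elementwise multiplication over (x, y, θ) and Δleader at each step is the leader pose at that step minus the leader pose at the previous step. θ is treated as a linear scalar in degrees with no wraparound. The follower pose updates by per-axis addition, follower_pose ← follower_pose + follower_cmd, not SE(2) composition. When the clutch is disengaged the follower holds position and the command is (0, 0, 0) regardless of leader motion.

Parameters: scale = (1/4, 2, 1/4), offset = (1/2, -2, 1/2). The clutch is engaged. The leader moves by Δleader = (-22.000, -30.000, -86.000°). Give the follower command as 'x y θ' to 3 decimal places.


axis x: 1/4·-22.000 + 1/2 = -5.000
axis y: 2·-30.000 + -2 = -62.000
axis θ: 1/4·-86.000 + 1/2 = -21.000

-5.000 -62.000 -21.000


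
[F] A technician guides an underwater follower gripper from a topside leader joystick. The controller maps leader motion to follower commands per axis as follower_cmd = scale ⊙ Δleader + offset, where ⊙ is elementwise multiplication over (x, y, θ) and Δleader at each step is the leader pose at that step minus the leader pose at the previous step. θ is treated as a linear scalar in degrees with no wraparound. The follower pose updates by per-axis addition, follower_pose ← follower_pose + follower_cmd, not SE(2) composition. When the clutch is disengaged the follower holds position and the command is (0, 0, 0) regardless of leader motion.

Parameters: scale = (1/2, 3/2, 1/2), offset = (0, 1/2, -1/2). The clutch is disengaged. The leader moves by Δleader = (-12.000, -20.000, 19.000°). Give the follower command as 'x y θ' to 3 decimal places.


clutch disengaged → follower holds; cmd = (0, 0, 0)

0.000 0.000 0.000


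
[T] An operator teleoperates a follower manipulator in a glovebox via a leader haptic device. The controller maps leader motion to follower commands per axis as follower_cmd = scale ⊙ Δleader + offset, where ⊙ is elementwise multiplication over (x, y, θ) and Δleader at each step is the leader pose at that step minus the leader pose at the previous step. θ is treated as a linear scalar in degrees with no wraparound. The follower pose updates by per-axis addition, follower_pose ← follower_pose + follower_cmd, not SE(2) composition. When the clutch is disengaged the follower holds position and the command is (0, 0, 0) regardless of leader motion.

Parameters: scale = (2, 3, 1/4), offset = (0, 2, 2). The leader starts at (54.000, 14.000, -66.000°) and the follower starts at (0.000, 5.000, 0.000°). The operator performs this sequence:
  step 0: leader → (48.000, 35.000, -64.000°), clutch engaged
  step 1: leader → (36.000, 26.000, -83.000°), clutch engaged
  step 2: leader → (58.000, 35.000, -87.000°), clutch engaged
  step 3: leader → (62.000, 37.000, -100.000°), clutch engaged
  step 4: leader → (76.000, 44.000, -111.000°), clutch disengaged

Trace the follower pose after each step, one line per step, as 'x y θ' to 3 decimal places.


step 0: Δleader=(-6.000, 21.000, 2.000°), engaged; cmd=(-12.000, 65.000, 2.500°) → follower=(-12.000, 70.000, 2.500°)
step 1: Δleader=(-12.000, -9.000, -19.000°), engaged; cmd=(-24.000, -25.000, -2.750°) → follower=(-36.000, 45.000, -0.250°)
step 2: Δleader=(22.000, 9.000, -4.000°), engaged; cmd=(44.000, 29.000, 1.000°) → follower=(8.000, 74.000, 0.750°)
step 3: Δleader=(4.000, 2.000, -13.000°), engaged; cmd=(8.000, 8.000, -1.250°) → follower=(16.000, 82.000, -0.500°)
step 4: Δleader=(14.000, 7.000, -11.000°), disengaged; cmd=(0,0,0) → follower holds at (16.000, 82.000, -0.500°)

-12.000 70.000 2.500
-36.000 45.000 -0.250
8.000 74.000 0.750
16.000 82.000 -0.500
16.000 82.000 -0.500


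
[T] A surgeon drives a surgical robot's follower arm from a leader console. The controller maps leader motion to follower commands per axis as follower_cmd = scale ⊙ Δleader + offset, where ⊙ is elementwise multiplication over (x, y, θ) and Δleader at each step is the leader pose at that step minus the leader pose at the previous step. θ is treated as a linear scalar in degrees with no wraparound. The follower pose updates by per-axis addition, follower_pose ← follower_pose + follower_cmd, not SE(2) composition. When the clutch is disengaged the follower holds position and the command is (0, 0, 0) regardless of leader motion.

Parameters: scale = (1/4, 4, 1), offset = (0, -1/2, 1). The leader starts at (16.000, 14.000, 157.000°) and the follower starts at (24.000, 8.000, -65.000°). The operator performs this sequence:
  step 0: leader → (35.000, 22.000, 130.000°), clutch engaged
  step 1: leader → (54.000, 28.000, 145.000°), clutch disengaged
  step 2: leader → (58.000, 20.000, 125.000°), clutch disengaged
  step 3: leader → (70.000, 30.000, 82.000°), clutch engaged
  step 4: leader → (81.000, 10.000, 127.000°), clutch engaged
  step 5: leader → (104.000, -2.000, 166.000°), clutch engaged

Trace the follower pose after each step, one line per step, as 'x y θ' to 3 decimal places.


28.750 39.500 -91.000
28.750 39.500 -91.000
28.750 39.500 -91.000
31.750 79.000 -133.000
34.500 -1.500 -87.000
40.250 -50.000 -47.000

step 0: Δleader=(19.000, 8.000, -27.000°), engaged; cmd=(4.750, 31.500, -26.000°) → follower=(28.750, 39.500, -91.000°)
step 1: Δleader=(19.000, 6.000, 15.000°), disengaged; cmd=(0,0,0) → follower holds at (28.750, 39.500, -91.000°)
step 2: Δleader=(4.000, -8.000, -20.000°), disengaged; cmd=(0,0,0) → follower holds at (28.750, 39.500, -91.000°)
step 3: Δleader=(12.000, 10.000, -43.000°), engaged; cmd=(3.000, 39.500, -42.000°) → follower=(31.750, 79.000, -133.000°)
step 4: Δleader=(11.000, -20.000, 45.000°), engaged; cmd=(2.750, -80.500, 46.000°) → follower=(34.500, -1.500, -87.000°)
step 5: Δleader=(23.000, -12.000, 39.000°), engaged; cmd=(5.750, -48.500, 40.000°) → follower=(40.250, -50.000, -47.000°)


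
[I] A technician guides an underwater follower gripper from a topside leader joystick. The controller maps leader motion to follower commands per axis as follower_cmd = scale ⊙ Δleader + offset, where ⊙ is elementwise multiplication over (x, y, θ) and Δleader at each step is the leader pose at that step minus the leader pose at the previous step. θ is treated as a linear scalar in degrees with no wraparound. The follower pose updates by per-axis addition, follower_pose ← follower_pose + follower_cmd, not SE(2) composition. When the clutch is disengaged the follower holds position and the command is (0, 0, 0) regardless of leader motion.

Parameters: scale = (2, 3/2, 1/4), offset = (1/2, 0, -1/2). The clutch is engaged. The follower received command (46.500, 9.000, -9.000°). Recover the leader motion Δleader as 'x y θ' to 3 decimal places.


axis x: (46.500 − 1/2) / (2) = 23.000
axis y: (9.000 − 0) / (3/2) = 6.000
axis θ: (-9.000 − -1/2) / (1/4) = -34.000

23.000 6.000 -34.000


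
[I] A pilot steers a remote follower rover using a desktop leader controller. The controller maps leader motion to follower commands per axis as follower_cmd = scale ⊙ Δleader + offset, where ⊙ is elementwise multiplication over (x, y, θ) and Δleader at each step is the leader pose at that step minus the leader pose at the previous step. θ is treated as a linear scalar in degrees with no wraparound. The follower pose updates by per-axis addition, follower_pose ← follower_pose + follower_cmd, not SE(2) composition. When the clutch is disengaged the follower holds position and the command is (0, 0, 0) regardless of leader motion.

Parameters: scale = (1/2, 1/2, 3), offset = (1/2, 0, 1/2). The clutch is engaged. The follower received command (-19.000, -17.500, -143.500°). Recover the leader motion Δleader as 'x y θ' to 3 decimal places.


-39.000 -35.000 -48.000

axis x: (-19.000 − 1/2) / (1/2) = -39.000
axis y: (-17.500 − 0) / (1/2) = -35.000
axis θ: (-143.500 − 1/2) / (3) = -48.000


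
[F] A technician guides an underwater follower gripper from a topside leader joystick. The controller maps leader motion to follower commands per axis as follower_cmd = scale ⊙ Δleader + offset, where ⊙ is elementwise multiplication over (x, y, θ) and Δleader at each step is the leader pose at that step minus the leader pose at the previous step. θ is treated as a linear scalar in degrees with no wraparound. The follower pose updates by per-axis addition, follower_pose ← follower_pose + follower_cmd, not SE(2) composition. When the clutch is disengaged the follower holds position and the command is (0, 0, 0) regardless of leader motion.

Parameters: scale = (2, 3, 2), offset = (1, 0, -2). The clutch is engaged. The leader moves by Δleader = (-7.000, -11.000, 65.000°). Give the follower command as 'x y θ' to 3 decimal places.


axis x: 2·-7.000 + 1 = -13.000
axis y: 3·-11.000 + 0 = -33.000
axis θ: 2·65.000 + -2 = 128.000

-13.000 -33.000 128.000


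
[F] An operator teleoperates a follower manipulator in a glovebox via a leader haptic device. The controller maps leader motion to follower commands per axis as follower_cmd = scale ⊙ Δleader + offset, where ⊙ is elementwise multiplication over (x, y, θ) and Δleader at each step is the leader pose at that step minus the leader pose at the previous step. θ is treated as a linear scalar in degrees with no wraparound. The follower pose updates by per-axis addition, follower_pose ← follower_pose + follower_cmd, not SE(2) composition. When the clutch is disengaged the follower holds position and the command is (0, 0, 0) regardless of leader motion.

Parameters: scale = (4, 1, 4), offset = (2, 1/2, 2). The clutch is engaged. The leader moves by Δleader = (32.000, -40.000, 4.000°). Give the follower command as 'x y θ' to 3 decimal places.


axis x: 4·32.000 + 2 = 130.000
axis y: 1·-40.000 + 1/2 = -39.500
axis θ: 4·4.000 + 2 = 18.000

130.000 -39.500 18.000


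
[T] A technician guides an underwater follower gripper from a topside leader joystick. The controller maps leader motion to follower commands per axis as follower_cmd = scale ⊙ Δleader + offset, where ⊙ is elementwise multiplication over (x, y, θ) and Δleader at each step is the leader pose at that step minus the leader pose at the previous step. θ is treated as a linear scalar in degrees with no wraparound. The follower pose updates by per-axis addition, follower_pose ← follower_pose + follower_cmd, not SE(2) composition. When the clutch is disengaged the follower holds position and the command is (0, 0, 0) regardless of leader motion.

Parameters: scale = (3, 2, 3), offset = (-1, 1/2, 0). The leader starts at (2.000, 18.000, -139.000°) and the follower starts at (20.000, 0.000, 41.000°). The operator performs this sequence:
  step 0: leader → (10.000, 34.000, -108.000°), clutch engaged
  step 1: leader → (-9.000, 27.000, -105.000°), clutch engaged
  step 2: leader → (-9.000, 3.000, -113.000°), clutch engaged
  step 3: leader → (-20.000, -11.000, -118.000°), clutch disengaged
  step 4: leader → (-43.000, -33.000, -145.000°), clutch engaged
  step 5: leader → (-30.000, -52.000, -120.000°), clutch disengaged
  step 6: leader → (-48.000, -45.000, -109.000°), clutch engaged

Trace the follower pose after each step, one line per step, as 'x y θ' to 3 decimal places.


43.000 32.500 134.000
-15.000 19.000 143.000
-16.000 -28.500 119.000
-16.000 -28.500 119.000
-86.000 -72.000 38.000
-86.000 -72.000 38.000
-141.000 -57.500 71.000

step 0: Δleader=(8.000, 16.000, 31.000°), engaged; cmd=(23.000, 32.500, 93.000°) → follower=(43.000, 32.500, 134.000°)
step 1: Δleader=(-19.000, -7.000, 3.000°), engaged; cmd=(-58.000, -13.500, 9.000°) → follower=(-15.000, 19.000, 143.000°)
step 2: Δleader=(0.000, -24.000, -8.000°), engaged; cmd=(-1.000, -47.500, -24.000°) → follower=(-16.000, -28.500, 119.000°)
step 3: Δleader=(-11.000, -14.000, -5.000°), disengaged; cmd=(0,0,0) → follower holds at (-16.000, -28.500, 119.000°)
step 4: Δleader=(-23.000, -22.000, -27.000°), engaged; cmd=(-70.000, -43.500, -81.000°) → follower=(-86.000, -72.000, 38.000°)
step 5: Δleader=(13.000, -19.000, 25.000°), disengaged; cmd=(0,0,0) → follower holds at (-86.000, -72.000, 38.000°)
step 6: Δleader=(-18.000, 7.000, 11.000°), engaged; cmd=(-55.000, 14.500, 33.000°) → follower=(-141.000, -57.500, 71.000°)


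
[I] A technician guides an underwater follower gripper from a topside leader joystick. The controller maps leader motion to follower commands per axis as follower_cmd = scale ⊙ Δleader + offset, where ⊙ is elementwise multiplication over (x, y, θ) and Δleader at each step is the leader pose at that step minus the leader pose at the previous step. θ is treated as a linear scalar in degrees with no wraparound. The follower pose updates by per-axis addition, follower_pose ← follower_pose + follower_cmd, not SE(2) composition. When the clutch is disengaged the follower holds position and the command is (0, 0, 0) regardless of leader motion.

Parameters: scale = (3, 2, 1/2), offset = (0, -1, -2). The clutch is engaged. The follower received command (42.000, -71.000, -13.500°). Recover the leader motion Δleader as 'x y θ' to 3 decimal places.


axis x: (42.000 − 0) / (3) = 14.000
axis y: (-71.000 − -1) / (2) = -35.000
axis θ: (-13.500 − -2) / (1/2) = -23.000

14.000 -35.000 -23.000


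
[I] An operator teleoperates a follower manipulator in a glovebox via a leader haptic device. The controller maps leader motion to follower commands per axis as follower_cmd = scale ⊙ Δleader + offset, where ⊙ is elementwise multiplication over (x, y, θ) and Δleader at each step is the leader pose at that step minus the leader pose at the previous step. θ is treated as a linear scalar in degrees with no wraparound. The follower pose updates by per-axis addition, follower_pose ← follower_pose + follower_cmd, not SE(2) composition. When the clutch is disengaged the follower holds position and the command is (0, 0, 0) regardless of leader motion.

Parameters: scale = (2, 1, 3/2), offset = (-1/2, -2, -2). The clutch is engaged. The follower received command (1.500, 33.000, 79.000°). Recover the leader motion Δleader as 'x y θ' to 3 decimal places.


axis x: (1.500 − -1/2) / (2) = 1.000
axis y: (33.000 − -2) / (1) = 35.000
axis θ: (79.000 − -2) / (3/2) = 54.000

1.000 35.000 54.000


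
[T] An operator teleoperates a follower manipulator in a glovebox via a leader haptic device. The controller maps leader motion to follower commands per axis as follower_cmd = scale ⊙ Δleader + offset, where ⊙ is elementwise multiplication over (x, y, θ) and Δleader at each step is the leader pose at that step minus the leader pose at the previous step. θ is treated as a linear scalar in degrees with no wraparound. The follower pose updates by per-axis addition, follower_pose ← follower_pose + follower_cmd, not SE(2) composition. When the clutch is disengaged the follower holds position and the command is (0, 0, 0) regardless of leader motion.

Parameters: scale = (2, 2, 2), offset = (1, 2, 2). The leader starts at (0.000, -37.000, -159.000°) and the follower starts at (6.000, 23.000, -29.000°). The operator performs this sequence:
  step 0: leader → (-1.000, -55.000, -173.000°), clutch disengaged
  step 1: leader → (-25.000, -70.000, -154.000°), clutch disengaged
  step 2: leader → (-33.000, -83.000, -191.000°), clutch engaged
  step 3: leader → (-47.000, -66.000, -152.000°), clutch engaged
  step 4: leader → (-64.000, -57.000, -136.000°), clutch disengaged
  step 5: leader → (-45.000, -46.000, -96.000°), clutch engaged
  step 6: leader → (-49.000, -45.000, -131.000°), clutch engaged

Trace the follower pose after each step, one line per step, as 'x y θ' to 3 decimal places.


6.000 23.000 -29.000
6.000 23.000 -29.000
-9.000 -1.000 -101.000
-36.000 35.000 -21.000
-36.000 35.000 -21.000
3.000 59.000 61.000
-4.000 63.000 -7.000

step 0: Δleader=(-1.000, -18.000, -14.000°), disengaged; cmd=(0,0,0) → follower holds at (6.000, 23.000, -29.000°)
step 1: Δleader=(-24.000, -15.000, 19.000°), disengaged; cmd=(0,0,0) → follower holds at (6.000, 23.000, -29.000°)
step 2: Δleader=(-8.000, -13.000, -37.000°), engaged; cmd=(-15.000, -24.000, -72.000°) → follower=(-9.000, -1.000, -101.000°)
step 3: Δleader=(-14.000, 17.000, 39.000°), engaged; cmd=(-27.000, 36.000, 80.000°) → follower=(-36.000, 35.000, -21.000°)
step 4: Δleader=(-17.000, 9.000, 16.000°), disengaged; cmd=(0,0,0) → follower holds at (-36.000, 35.000, -21.000°)
step 5: Δleader=(19.000, 11.000, 40.000°), engaged; cmd=(39.000, 24.000, 82.000°) → follower=(3.000, 59.000, 61.000°)
step 6: Δleader=(-4.000, 1.000, -35.000°), engaged; cmd=(-7.000, 4.000, -68.000°) → follower=(-4.000, 63.000, -7.000°)


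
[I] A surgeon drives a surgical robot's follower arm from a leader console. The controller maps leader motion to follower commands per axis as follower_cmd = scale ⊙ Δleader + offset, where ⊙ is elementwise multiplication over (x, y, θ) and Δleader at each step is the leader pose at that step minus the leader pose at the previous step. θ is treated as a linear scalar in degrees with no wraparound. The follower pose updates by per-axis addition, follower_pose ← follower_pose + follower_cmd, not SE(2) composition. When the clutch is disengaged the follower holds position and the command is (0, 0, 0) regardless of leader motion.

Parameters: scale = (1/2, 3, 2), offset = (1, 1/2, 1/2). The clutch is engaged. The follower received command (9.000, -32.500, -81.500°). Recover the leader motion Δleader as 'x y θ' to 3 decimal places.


16.000 -11.000 -41.000

axis x: (9.000 − 1) / (1/2) = 16.000
axis y: (-32.500 − 1/2) / (3) = -11.000
axis θ: (-81.500 − 1/2) / (2) = -41.000


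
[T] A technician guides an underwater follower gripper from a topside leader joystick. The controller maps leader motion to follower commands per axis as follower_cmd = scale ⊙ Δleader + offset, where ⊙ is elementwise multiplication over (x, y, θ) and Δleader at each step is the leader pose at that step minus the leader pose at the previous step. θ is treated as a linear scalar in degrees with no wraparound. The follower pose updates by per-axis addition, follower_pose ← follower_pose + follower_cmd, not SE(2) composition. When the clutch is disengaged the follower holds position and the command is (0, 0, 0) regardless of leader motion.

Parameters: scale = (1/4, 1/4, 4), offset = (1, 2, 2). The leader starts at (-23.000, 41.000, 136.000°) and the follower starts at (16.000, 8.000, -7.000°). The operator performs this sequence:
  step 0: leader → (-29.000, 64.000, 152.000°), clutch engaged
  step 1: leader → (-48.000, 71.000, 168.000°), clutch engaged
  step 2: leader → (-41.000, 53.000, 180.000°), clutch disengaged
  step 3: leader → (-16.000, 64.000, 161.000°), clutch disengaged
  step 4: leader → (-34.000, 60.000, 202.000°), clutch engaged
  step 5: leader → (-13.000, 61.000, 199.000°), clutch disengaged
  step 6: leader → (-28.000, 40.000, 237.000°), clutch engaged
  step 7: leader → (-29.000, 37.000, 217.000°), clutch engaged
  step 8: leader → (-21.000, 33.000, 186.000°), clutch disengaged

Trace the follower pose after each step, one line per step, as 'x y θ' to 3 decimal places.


step 0: Δleader=(-6.000, 23.000, 16.000°), engaged; cmd=(-0.500, 7.750, 66.000°) → follower=(15.500, 15.750, 59.000°)
step 1: Δleader=(-19.000, 7.000, 16.000°), engaged; cmd=(-3.750, 3.750, 66.000°) → follower=(11.750, 19.500, 125.000°)
step 2: Δleader=(7.000, -18.000, 12.000°), disengaged; cmd=(0,0,0) → follower holds at (11.750, 19.500, 125.000°)
step 3: Δleader=(25.000, 11.000, -19.000°), disengaged; cmd=(0,0,0) → follower holds at (11.750, 19.500, 125.000°)
step 4: Δleader=(-18.000, -4.000, 41.000°), engaged; cmd=(-3.500, 1.000, 166.000°) → follower=(8.250, 20.500, 291.000°)
step 5: Δleader=(21.000, 1.000, -3.000°), disengaged; cmd=(0,0,0) → follower holds at (8.250, 20.500, 291.000°)
step 6: Δleader=(-15.000, -21.000, 38.000°), engaged; cmd=(-2.750, -3.250, 154.000°) → follower=(5.500, 17.250, 445.000°)
step 7: Δleader=(-1.000, -3.000, -20.000°), engaged; cmd=(0.750, 1.250, -78.000°) → follower=(6.250, 18.500, 367.000°)
step 8: Δleader=(8.000, -4.000, -31.000°), disengaged; cmd=(0,0,0) → follower holds at (6.250, 18.500, 367.000°)

15.500 15.750 59.000
11.750 19.500 125.000
11.750 19.500 125.000
11.750 19.500 125.000
8.250 20.500 291.000
8.250 20.500 291.000
5.500 17.250 445.000
6.250 18.500 367.000
6.250 18.500 367.000


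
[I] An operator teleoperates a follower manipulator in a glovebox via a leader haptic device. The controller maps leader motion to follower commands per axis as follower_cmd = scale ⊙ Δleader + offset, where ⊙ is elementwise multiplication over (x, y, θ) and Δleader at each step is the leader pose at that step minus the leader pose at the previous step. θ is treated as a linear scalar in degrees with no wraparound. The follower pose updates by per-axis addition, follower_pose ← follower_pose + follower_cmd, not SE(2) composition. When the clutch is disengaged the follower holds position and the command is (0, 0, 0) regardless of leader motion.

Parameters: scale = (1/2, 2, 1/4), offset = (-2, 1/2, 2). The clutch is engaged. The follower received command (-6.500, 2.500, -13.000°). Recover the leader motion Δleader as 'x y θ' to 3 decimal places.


-9.000 1.000 -60.000

axis x: (-6.500 − -2) / (1/2) = -9.000
axis y: (2.500 − 1/2) / (2) = 1.000
axis θ: (-13.000 − 2) / (1/4) = -60.000


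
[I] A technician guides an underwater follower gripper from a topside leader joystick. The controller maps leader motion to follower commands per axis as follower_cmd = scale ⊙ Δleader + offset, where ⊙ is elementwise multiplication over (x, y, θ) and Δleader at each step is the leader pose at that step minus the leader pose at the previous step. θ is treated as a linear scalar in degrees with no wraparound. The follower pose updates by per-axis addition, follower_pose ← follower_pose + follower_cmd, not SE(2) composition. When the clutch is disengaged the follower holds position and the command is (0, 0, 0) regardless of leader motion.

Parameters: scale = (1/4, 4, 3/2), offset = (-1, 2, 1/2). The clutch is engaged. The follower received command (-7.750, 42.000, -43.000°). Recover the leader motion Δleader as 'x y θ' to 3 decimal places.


axis x: (-7.750 − -1) / (1/4) = -27.000
axis y: (42.000 − 2) / (4) = 10.000
axis θ: (-43.000 − 1/2) / (3/2) = -29.000

-27.000 10.000 -29.000


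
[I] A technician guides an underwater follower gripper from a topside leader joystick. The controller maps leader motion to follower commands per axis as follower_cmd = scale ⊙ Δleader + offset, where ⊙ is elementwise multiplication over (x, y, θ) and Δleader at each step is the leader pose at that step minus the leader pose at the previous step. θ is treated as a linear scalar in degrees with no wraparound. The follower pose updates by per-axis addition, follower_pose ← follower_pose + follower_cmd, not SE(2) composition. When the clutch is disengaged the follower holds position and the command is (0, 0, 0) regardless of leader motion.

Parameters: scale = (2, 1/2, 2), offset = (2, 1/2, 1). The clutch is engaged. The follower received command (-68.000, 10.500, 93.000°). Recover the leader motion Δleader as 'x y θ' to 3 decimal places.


axis x: (-68.000 − 2) / (2) = -35.000
axis y: (10.500 − 1/2) / (1/2) = 20.000
axis θ: (93.000 − 1) / (2) = 46.000

-35.000 20.000 46.000


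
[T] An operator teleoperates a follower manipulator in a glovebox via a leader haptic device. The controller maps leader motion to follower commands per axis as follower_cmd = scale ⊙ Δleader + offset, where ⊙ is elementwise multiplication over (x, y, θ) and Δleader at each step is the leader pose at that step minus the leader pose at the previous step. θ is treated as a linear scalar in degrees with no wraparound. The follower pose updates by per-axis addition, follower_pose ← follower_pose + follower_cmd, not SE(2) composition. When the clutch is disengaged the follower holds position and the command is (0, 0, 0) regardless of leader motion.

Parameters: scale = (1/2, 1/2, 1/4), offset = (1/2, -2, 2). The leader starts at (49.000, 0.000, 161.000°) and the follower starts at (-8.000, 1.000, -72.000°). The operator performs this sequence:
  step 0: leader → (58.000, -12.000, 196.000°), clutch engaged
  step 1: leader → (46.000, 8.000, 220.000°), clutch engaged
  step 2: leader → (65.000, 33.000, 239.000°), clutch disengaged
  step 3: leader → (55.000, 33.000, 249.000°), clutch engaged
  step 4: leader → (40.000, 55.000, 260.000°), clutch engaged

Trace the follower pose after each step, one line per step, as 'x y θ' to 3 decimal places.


step 0: Δleader=(9.000, -12.000, 35.000°), engaged; cmd=(5.000, -8.000, 10.750°) → follower=(-3.000, -7.000, -61.250°)
step 1: Δleader=(-12.000, 20.000, 24.000°), engaged; cmd=(-5.500, 8.000, 8.000°) → follower=(-8.500, 1.000, -53.250°)
step 2: Δleader=(19.000, 25.000, 19.000°), disengaged; cmd=(0,0,0) → follower holds at (-8.500, 1.000, -53.250°)
step 3: Δleader=(-10.000, 0.000, 10.000°), engaged; cmd=(-4.500, -2.000, 4.500°) → follower=(-13.000, -1.000, -48.750°)
step 4: Δleader=(-15.000, 22.000, 11.000°), engaged; cmd=(-7.000, 9.000, 4.750°) → follower=(-20.000, 8.000, -44.000°)

-3.000 -7.000 -61.250
-8.500 1.000 -53.250
-8.500 1.000 -53.250
-13.000 -1.000 -48.750
-20.000 8.000 -44.000


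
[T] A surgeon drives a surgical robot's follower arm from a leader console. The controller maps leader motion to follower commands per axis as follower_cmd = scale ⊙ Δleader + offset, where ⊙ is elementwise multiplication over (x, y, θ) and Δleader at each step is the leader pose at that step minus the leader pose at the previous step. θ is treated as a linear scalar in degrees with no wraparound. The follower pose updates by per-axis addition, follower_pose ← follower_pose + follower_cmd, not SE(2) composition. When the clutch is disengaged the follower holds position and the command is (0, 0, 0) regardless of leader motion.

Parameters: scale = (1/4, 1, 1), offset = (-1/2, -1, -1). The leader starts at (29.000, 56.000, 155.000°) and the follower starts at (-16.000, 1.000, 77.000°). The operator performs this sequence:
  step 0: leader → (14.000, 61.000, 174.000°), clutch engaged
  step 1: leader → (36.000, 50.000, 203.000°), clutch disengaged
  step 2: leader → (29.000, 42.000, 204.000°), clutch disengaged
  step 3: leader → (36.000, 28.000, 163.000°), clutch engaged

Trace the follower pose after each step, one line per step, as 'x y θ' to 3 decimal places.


step 0: Δleader=(-15.000, 5.000, 19.000°), engaged; cmd=(-4.250, 4.000, 18.000°) → follower=(-20.250, 5.000, 95.000°)
step 1: Δleader=(22.000, -11.000, 29.000°), disengaged; cmd=(0,0,0) → follower holds at (-20.250, 5.000, 95.000°)
step 2: Δleader=(-7.000, -8.000, 1.000°), disengaged; cmd=(0,0,0) → follower holds at (-20.250, 5.000, 95.000°)
step 3: Δleader=(7.000, -14.000, -41.000°), engaged; cmd=(1.250, -15.000, -42.000°) → follower=(-19.000, -10.000, 53.000°)

-20.250 5.000 95.000
-20.250 5.000 95.000
-20.250 5.000 95.000
-19.000 -10.000 53.000


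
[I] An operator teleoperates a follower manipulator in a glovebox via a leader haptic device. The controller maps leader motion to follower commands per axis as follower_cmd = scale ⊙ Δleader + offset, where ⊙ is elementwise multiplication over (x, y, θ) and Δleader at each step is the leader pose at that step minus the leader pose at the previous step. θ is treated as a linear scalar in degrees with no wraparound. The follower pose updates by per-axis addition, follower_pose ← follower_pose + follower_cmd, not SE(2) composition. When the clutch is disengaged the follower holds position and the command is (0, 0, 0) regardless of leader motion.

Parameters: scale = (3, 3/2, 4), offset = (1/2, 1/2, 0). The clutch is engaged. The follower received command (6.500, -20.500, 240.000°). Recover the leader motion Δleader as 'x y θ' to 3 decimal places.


axis x: (6.500 − 1/2) / (3) = 2.000
axis y: (-20.500 − 1/2) / (3/2) = -14.000
axis θ: (240.000 − 0) / (4) = 60.000

2.000 -14.000 60.000


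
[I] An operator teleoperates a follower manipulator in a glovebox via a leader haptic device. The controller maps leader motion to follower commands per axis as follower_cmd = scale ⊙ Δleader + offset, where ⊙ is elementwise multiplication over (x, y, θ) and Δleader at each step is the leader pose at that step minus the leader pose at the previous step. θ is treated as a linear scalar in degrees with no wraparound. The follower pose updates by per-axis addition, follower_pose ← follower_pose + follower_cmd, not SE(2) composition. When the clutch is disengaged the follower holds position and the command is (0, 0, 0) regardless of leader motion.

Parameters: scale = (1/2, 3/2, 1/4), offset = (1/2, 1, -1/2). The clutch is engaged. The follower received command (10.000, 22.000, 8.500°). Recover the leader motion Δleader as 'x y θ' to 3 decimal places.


axis x: (10.000 − 1/2) / (1/2) = 19.000
axis y: (22.000 − 1) / (3/2) = 14.000
axis θ: (8.500 − -1/2) / (1/4) = 36.000

19.000 14.000 36.000


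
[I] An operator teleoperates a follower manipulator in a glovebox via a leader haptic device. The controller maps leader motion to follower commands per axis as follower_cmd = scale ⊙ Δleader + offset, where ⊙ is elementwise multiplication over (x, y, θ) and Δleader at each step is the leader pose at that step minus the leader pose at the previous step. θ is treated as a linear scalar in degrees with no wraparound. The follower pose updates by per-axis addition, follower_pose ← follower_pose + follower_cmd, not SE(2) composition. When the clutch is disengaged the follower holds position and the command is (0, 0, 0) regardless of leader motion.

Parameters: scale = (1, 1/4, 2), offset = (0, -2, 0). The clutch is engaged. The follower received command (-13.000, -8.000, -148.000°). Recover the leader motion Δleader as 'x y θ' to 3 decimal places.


axis x: (-13.000 − 0) / (1) = -13.000
axis y: (-8.000 − -2) / (1/4) = -24.000
axis θ: (-148.000 − 0) / (2) = -74.000

-13.000 -24.000 -74.000


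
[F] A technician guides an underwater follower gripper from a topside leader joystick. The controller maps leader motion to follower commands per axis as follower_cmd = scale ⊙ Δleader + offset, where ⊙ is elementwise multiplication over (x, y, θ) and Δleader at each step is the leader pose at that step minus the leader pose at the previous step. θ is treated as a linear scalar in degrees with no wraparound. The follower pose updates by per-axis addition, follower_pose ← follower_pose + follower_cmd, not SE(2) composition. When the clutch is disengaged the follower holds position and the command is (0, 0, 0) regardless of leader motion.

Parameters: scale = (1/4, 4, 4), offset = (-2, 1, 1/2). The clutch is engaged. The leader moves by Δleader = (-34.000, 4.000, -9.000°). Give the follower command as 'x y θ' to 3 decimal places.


axis x: 1/4·-34.000 + -2 = -10.500
axis y: 4·4.000 + 1 = 17.000
axis θ: 4·-9.000 + 1/2 = -35.500

-10.500 17.000 -35.500


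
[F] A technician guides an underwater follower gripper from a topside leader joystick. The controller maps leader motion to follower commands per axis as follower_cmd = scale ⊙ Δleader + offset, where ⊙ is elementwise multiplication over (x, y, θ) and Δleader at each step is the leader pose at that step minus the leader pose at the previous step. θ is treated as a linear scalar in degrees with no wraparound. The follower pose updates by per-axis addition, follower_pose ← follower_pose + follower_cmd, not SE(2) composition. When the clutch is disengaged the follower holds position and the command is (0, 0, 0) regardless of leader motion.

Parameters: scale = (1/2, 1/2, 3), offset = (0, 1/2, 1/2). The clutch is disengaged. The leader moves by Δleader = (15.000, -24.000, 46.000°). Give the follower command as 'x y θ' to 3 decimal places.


clutch disengaged → follower holds; cmd = (0, 0, 0)

0.000 0.000 0.000
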